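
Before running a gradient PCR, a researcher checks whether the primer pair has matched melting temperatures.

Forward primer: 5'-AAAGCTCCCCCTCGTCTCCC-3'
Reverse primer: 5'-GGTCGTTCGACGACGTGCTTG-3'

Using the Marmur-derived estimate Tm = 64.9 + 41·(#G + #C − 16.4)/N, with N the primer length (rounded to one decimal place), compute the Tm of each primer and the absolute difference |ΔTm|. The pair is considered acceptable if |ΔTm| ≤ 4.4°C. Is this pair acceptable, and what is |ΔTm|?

|ΔTm| = 0.4°C; the pair is acceptable.

Forward: G+C = 13, N = 20 → Tm = 64.9 + 41·(13 − 16.4)/20 = 57.9°C.
Reverse: G+C = 13, N = 21 → Tm = 64.9 + 41·(13 − 16.4)/21 = 58.3°C.
|ΔTm| = |57.9 − 58.3| = 0.4°C, ≤ 4.4°C.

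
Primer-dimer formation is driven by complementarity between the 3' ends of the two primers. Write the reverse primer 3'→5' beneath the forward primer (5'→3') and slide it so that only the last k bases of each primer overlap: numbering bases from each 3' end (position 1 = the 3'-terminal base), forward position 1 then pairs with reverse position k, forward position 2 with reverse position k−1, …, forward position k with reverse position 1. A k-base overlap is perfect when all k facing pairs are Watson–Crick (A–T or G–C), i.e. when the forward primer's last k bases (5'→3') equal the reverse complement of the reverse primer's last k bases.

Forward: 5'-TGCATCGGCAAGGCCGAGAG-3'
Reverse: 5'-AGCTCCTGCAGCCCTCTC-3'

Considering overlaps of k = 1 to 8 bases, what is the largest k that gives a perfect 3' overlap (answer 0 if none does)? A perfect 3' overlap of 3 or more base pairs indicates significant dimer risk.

Longest perfect overlap: 5 complementary base pairs; significant dimer risk (threshold 3).

Last 8 bases (5'→3') — forward …GCCGAGAG, reverse …GCCCTCTC.
Reverse complement of the reverse primer's last 8 bases: GAGAGGGC; its first k bases are the reverse complement of the reverse primer's last k bases, so a perfect k-base overlap needs the forward primer's last k bases to equal them.
Comparing (forward last k vs required): k=1: G vs G ✓; k=2: AG vs GA ✗; k=3: GAG vs GAG ✓; k=4: AGAG vs GAGA ✗; k=5: GAGAG vs GAGAG ✓; k=6: CGAGAG vs GAGAGG ✗; k=7: CCGAGAG vs GAGAGGG ✗; k=8: GCCGAGAG vs GAGAGGGC ✗.
Perfect overlaps at k = 1, 3, 5; the largest is 5.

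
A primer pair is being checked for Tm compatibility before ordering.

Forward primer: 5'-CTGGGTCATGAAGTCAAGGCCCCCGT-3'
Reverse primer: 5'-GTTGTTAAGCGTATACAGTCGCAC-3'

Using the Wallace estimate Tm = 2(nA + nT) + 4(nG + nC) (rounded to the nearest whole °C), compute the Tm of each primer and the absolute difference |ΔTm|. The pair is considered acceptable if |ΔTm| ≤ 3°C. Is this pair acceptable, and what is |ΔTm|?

|ΔTm| = 14°C; the pair is not acceptable.

Forward: A=5 T=5 G=8 C=8 → Tm = 2·10 + 4·16 = 84°C.
Reverse: A=6 T=7 G=6 C=5 → Tm = 2·13 + 4·11 = 70°C.
|ΔTm| = |84 − 70| = 14°C, > 3°C.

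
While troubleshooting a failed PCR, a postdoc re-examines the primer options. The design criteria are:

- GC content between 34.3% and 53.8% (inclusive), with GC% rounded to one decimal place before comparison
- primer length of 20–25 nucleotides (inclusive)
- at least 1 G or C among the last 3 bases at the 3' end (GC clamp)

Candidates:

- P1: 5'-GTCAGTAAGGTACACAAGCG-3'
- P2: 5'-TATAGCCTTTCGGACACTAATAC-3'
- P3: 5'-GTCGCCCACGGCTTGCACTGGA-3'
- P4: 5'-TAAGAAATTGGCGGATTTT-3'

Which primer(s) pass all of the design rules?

P1 and P2.

P1 (20 nt, A=7 T=3 G=6 C=4): GC 10/20 = 50.0% ✓; length 20 ✓; 3' end GCG has 3 G/C ✓ — passes.
P2 (23 nt, A=7 T=7 G=3 C=6): GC 9/23 = 39.1% ✓; length 23 ✓; 3' end TAC has 1 G/C ✓ — passes.
P3 (22 nt, A=3 T=4 G=7 C=8): GC 15/22 = 68.2%, outside 34.3–53.8% ✗; length 22 ✓; 3' end GGA has 2 G/C ✓ — fails.
P4 (19 nt, A=6 T=7 G=5 C=1): GC 6/19 = 31.6%, outside 34.3–53.8% ✗; length 19, outside 20–25 ✗; 3' end TTT has 0 G/C, need ≥1 ✗ — fails.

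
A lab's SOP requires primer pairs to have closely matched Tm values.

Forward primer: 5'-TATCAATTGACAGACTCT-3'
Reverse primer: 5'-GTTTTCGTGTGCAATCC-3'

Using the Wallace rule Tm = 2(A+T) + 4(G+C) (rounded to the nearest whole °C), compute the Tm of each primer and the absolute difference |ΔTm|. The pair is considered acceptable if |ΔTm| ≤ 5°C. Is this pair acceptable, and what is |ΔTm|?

|ΔTm| = 2°C; the pair is acceptable.

Forward: A=6 T=6 G=2 C=4 → Tm = 2·12 + 4·6 = 48°C.
Reverse: A=2 T=7 G=4 C=4 → Tm = 2·9 + 4·8 = 50°C.
|ΔTm| = |48 − 50| = 2°C, ≤ 5°C.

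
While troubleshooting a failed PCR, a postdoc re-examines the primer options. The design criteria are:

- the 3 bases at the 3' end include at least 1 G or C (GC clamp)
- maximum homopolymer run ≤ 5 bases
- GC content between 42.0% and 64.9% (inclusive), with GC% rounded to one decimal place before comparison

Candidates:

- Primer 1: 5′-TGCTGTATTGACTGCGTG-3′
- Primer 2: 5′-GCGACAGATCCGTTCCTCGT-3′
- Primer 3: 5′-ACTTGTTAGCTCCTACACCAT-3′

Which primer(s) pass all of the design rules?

Primer 1 (18 nt, A=2 T=7 G=6 C=3): 3' end GTG has 2 G/C ✓; longest run = 2 ✓; GC 9/18 = 50.0% ✓ — passes.
Primer 2 (20 nt, A=3 T=5 G=5 C=7): 3' end CGT has 2 G/C ✓; longest run = 2 ✓; GC 12/20 = 60.0% ✓ — passes.
Primer 3 (21 nt, A=5 T=7 G=2 C=7): 3' end CAT has 1 G/C ✓; longest run = 2 ✓; GC 9/21 = 42.9% ✓ — passes.

Primer 1, Primer 2 and Primer 3.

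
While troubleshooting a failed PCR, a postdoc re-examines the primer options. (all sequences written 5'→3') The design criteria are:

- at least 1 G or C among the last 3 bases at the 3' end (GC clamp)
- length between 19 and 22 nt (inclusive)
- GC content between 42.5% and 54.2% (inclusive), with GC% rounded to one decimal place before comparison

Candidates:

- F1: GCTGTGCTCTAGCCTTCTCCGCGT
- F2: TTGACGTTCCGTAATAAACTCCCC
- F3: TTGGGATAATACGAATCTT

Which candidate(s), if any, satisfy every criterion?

None of the candidates satisfy all criteria.

F1 (24 nt, A=1 T=8 G=6 C=9): 3' end CGT has 2 G/C ✓; length 24, outside 19–22 ✗; GC 15/24 = 62.5%, outside 42.5–54.2% ✗ — fails.
F2 (24 nt, A=6 T=7 G=3 C=8): 3' end CCC has 3 G/C ✓; length 24, outside 19–22 ✗; GC 11/24 = 45.8% ✓ — fails.
F3 (19 nt, A=6 T=7 G=4 C=2): 3' end CTT has 1 G/C ✓; length 19 ✓; GC 6/19 = 31.6%, outside 42.5–54.2% ✗ — fails.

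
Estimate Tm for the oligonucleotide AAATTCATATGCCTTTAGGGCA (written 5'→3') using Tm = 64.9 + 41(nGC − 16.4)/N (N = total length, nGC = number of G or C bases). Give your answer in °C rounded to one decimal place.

49.2°C

Base counts: A=7, T=7, G=4, C=4; G+C = 8, N = 22.
Tm = 64.9 + 41·(8 − 16.4)/22 = 64.9 + -344.40/22 = 49.2°C.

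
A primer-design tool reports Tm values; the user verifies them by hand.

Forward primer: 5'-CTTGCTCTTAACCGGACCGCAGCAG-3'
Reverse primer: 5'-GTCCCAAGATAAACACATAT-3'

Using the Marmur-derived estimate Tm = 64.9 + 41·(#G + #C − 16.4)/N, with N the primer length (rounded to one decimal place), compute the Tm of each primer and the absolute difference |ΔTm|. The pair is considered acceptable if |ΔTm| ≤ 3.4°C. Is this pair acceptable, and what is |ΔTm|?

|ΔTm| = 17.0°C; the pair is not acceptable.

Forward: G+C = 15, N = 25 → Tm = 64.9 + 41·(15 − 16.4)/25 = 62.6°C.
Reverse: G+C = 7, N = 20 → Tm = 64.9 + 41·(7 − 16.4)/20 = 45.6°C.
|ΔTm| = |62.6 − 45.6| = 17.0°C, > 3.4°C.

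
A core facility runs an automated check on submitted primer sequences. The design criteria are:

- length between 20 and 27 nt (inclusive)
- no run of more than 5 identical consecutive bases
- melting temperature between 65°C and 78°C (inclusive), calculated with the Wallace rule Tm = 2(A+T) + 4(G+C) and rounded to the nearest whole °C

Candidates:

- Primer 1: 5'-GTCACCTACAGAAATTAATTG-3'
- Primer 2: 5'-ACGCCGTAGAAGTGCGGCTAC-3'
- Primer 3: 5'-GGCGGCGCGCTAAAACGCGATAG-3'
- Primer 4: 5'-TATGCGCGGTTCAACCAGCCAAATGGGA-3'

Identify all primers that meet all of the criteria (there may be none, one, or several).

Primer 1 (21 nt, A=8 T=6 G=3 C=4): length 21 ✓; longest run = 3 ✓; Tm = 2·14 + 4·7 = 56°C, outside 65–78°C ✗ — fails.
Primer 2 (21 nt, A=5 T=3 G=7 C=6): length 21 ✓; longest run = 2 ✓; Tm = 2·8 + 4·13 = 68°C ✓ — passes.
Primer 3 (23 nt, A=6 T=2 G=9 C=6): length 23 ✓; longest run = 4 ✓; Tm = 2·8 + 4·15 = 76°C ✓ — passes.
Primer 4 (28 nt, A=8 T=5 G=8 C=7): length 28, outside 20–27 ✗; longest run = 3 ✓; Tm = 2·13 + 4·15 = 86°C, outside 65–78°C ✗ — fails.

Primer 2 and Primer 3.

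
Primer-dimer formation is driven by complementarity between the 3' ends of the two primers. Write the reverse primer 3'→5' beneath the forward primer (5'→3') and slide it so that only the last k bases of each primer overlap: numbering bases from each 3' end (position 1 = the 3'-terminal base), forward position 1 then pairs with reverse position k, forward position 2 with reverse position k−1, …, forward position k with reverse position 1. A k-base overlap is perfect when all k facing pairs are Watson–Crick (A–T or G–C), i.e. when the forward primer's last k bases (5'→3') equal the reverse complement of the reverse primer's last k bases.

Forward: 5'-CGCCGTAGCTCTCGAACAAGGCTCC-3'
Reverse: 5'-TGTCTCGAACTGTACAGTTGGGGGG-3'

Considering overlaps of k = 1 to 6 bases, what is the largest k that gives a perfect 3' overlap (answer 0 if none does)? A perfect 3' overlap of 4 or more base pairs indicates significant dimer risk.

Longest perfect overlap: 2 complementary base pairs; below the dimer-risk threshold (threshold 4).

Last 6 bases (5'→3') — forward …GGCTCC, reverse …GGGGGG.
Reverse complement of the reverse primer's last 6 bases: CCCCCC; its first k bases are the reverse complement of the reverse primer's last k bases, so a perfect k-base overlap needs the forward primer's last k bases to equal them.
Comparing (forward last k vs required): k=1: C vs C ✓; k=2: CC vs CC ✓; k=3: TCC vs CCC ✗; k=4: CTCC vs CCCC ✗; k=5: GCTCC vs CCCCC ✗; k=6: GGCTCC vs CCCCCC ✗.
Perfect overlaps at k = 1, 2; the largest is 2.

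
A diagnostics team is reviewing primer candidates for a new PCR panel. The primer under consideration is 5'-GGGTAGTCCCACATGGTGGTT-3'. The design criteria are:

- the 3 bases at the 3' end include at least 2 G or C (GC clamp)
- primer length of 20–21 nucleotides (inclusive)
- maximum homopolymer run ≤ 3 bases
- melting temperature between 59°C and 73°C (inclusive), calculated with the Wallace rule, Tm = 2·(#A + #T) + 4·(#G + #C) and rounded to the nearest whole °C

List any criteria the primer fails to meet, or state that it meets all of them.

Fails: GC clamp.

Base counts: A=3, T=6, G=8, C=4 (length 21).
GC clamp: 3' end GTT has 1 G/C, need ≥2 ✗
length: length 21 ✓
homopolymer run: longest run = 3 ✓
Tm: Tm = 2·9 + 4·12 = 66°C ✓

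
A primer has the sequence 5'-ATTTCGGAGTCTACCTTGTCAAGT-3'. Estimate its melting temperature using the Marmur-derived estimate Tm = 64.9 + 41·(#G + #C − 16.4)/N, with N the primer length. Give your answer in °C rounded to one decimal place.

54.0°C

Base counts: A=5, T=9, G=5, C=5; G+C = 10, N = 24.
Tm = 64.9 + 41·(10 − 16.4)/24 = 64.9 + -262.40/24 = 54.0°C.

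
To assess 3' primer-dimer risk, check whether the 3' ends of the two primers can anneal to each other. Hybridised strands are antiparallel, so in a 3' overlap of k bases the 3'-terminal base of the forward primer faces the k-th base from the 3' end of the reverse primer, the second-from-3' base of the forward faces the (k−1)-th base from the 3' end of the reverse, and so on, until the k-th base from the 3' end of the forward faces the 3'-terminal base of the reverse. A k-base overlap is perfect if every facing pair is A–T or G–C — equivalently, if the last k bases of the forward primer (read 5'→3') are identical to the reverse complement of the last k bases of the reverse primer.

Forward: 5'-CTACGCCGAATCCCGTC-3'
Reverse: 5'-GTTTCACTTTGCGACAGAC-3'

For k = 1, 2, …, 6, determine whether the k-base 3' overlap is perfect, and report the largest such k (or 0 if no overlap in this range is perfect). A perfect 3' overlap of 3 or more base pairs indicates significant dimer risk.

Last 6 bases (5'→3') — forward …CCCGTC, reverse …ACAGAC.
Reverse complement of the reverse primer's last 6 bases: GTCTGT; its first k bases are the reverse complement of the reverse primer's last k bases, so a perfect k-base overlap needs the forward primer's last k bases to equal them.
Comparing (forward last k vs required): k=1: C vs G ✗; k=2: TC vs GT ✗; k=3: GTC vs GTC ✓; k=4: CGTC vs GTCT ✗; k=5: CCGTC vs GTCTG ✗; k=6: CCCGTC vs GTCTGT ✗.
Only k = 3 is perfect, so the longest perfect 3' overlap is 3.

Longest perfect overlap: 3 complementary base pairs; significant dimer risk (threshold 3).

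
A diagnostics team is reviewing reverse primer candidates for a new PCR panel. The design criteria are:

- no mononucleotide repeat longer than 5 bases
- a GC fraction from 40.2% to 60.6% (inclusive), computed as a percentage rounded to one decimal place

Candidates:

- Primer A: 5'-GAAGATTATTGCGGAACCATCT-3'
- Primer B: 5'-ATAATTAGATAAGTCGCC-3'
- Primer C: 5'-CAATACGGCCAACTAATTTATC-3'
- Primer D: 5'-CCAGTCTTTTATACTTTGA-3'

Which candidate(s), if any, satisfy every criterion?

Primer A (22 nt, A=7 T=6 G=5 C=4): longest run = 2 ✓; GC 9/22 = 40.9% ✓ — passes.
Primer B (18 nt, A=7 T=5 G=3 C=3): longest run = 2 ✓; GC 6/18 = 33.3%, outside 40.2–60.6% ✗ — fails.
Primer C (22 nt, A=8 T=6 G=2 C=6): longest run = 3 ✓; GC 8/22 = 36.4%, outside 40.2–60.6% ✗ — fails.
Primer D (19 nt, A=4 T=9 G=2 C=4): longest run = 4 ✓; GC 6/19 = 31.6%, outside 40.2–60.6% ✗ — fails.

Primer A only.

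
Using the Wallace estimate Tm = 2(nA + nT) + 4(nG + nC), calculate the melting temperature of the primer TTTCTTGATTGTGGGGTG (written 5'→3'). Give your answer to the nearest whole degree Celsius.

52°C

Base counts: A=1, T=9, G=7, C=1 (length 18).
Tm = 2·(1+9) + 4·(7+1) = 2·10 + 4·8 = 20 + 32 = 52°C.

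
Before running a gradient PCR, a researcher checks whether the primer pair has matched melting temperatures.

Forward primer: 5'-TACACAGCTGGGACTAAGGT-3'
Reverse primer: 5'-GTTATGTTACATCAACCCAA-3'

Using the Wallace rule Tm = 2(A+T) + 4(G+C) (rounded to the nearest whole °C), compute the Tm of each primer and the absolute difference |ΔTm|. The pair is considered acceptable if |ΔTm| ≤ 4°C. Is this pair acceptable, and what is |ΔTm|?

|ΔTm| = 6°C; the pair is not acceptable.

Forward: A=6 T=4 G=6 C=4 → Tm = 2·10 + 4·10 = 60°C.
Reverse: A=7 T=6 G=2 C=5 → Tm = 2·13 + 4·7 = 54°C.
|ΔTm| = |60 − 54| = 6°C, > 4°C.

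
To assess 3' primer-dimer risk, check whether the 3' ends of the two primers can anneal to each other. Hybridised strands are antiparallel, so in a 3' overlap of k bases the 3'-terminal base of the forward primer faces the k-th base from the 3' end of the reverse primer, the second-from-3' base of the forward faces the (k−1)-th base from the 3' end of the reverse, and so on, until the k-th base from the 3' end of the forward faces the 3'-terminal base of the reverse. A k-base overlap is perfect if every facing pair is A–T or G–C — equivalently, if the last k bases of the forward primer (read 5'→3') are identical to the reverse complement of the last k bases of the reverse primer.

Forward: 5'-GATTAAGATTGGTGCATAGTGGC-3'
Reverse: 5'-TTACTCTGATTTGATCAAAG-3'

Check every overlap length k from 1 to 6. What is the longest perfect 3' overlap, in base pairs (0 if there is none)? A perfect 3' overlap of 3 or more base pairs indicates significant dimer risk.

Last 6 bases (5'→3') — forward …AGTGGC, reverse …TCAAAG.
Reverse complement of the reverse primer's last 6 bases: CTTTGA; its first k bases are the reverse complement of the reverse primer's last k bases, so a perfect k-base overlap needs the forward primer's last k bases to equal them.
Comparing (forward last k vs required): k=1: C vs C ✓; k=2: GC vs CT ✗; k=3: GGC vs CTT ✗; k=4: TGGC vs CTTT ✗; k=5: GTGGC vs CTTTG ✗; k=6: AGTGGC vs CTTTGA ✗.
Only k = 1 is perfect, so the longest perfect 3' overlap is 1.

Longest perfect overlap: 1 complementary base pair; below the dimer-risk threshold (threshold 3).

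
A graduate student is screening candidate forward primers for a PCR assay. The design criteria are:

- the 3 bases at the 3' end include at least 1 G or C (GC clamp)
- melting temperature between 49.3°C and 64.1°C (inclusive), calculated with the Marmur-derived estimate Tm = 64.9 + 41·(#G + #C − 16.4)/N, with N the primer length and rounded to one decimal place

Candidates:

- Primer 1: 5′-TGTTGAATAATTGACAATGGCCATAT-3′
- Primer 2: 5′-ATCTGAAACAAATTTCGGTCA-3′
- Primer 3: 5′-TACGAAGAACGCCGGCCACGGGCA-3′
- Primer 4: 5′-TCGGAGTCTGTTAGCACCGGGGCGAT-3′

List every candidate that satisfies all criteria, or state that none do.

None of the candidates satisfy all criteria.

Primer 1 (26 nt, A=9 T=9 G=5 C=3): 3' end TAT has 0 G/C, need ≥1 ✗; Tm = 64.9 + 41·(8 − 16.4)/26 = 51.7°C ✓ — fails.
Primer 2 (21 nt, A=8 T=6 G=3 C=4): 3' end TCA has 1 G/C ✓; Tm = 64.9 + 41·(7 − 16.4)/21 = 46.5°C, outside 49.3–64.1°C ✗ — fails.
Primer 3 (24 nt, A=7 T=1 G=8 C=8): 3' end GCA has 2 G/C ✓; Tm = 64.9 + 41·(16 − 16.4)/24 = 64.2°C, outside 49.3–64.1°C ✗ — fails.
Primer 4 (26 nt, A=4 T=6 G=10 C=6): 3' end GAT has 1 G/C ✓; Tm = 64.9 + 41·(16 − 16.4)/26 = 64.3°C, outside 49.3–64.1°C ✗ — fails.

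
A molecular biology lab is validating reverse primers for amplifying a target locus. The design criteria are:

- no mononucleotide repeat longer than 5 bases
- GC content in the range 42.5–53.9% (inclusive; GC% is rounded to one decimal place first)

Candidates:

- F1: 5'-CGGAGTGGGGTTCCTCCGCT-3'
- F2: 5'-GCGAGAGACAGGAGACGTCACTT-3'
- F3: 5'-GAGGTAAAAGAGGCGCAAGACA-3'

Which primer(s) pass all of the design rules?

F3 only.

F1 (20 nt, A=1 T=5 G=8 C=6): longest run = 4 ✓; GC 14/20 = 70.0%, outside 42.5–53.9% ✗ — fails.
F2 (23 nt, A=7 T=3 G=8 C=5): longest run = 2 ✓; GC 13/23 = 56.5%, outside 42.5–53.9% ✗ — fails.
F3 (22 nt, A=10 T=1 G=8 C=3): longest run = 4 ✓; GC 11/22 = 50.0% ✓ — passes.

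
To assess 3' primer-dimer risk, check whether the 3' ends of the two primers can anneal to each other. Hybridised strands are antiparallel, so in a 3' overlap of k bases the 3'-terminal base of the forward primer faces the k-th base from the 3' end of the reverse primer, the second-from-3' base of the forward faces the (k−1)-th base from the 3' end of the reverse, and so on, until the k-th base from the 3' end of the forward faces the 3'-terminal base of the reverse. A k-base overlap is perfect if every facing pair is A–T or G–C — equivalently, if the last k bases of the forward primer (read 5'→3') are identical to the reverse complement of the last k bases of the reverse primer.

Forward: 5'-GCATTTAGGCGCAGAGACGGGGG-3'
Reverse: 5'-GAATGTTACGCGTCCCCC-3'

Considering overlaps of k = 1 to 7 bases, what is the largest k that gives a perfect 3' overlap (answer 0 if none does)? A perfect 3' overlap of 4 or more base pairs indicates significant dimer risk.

Longest perfect overlap: 5 complementary base pairs; significant dimer risk (threshold 4).

Last 7 bases (5'→3') — forward …ACGGGGG, reverse …GTCCCCC.
Reverse complement of the reverse primer's last 7 bases: GGGGGAC; its first k bases are the reverse complement of the reverse primer's last k bases, so a perfect k-base overlap needs the forward primer's last k bases to equal them.
Comparing (forward last k vs required): k=1: G vs G ✓; k=2: GG vs GG ✓; k=3: GGG vs GGG ✓; k=4: GGGG vs GGGG ✓; k=5: GGGGG vs GGGGG ✓; k=6: CGGGGG vs GGGGGA ✗; k=7: ACGGGGG vs GGGGGAC ✗.
Perfect overlaps at k = 1, 2, 3, 4, 5; the largest is 5.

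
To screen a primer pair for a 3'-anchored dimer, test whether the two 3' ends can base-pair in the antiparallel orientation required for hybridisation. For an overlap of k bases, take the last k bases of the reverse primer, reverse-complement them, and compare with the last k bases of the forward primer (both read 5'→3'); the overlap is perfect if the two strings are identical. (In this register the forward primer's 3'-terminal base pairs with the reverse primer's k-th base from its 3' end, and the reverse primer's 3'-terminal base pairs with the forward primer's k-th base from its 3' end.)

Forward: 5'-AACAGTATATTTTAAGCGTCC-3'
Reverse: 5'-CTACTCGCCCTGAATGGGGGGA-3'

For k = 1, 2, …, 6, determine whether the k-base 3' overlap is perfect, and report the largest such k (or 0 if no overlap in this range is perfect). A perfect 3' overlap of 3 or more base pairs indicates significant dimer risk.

Longest perfect overlap: 3 complementary base pairs; significant dimer risk (threshold 3).

Last 6 bases (5'→3') — forward …GCGTCC, reverse …GGGGGA.
Reverse complement of the reverse primer's last 6 bases: TCCCCC; its first k bases are the reverse complement of the reverse primer's last k bases, so a perfect k-base overlap needs the forward primer's last k bases to equal them.
Comparing (forward last k vs required): k=1: C vs T ✗; k=2: CC vs TC ✗; k=3: TCC vs TCC ✓; k=4: GTCC vs TCCC ✗; k=5: CGTCC vs TCCCC ✗; k=6: GCGTCC vs TCCCCC ✗.
Only k = 3 is perfect, so the longest perfect 3' overlap is 3.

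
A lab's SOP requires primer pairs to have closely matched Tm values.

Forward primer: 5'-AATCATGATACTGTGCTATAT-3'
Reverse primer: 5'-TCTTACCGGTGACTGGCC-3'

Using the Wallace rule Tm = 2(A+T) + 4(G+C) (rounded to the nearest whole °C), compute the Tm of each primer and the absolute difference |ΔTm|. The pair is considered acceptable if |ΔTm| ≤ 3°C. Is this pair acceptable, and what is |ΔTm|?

|ΔTm| = 4°C; the pair is not acceptable.

Forward: A=7 T=8 G=3 C=3 → Tm = 2·15 + 4·6 = 54°C.
Reverse: A=2 T=5 G=5 C=6 → Tm = 2·7 + 4·11 = 58°C.
|ΔTm| = |54 − 58| = 4°C, > 3°C.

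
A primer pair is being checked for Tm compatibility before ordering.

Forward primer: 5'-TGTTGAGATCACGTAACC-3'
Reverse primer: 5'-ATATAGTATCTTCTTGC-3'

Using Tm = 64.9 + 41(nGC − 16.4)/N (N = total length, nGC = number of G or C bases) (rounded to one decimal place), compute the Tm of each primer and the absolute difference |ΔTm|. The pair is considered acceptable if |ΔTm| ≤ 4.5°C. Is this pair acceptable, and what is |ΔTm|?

Forward: G+C = 8, N = 18 → Tm = 64.9 + 41·(8 − 16.4)/18 = 45.8°C.
Reverse: G+C = 5, N = 17 → Tm = 64.9 + 41·(5 − 16.4)/17 = 37.4°C.
|ΔTm| = |45.8 − 37.4| = 8.4°C, > 4.5°C.

|ΔTm| = 8.4°C; the pair is not acceptable.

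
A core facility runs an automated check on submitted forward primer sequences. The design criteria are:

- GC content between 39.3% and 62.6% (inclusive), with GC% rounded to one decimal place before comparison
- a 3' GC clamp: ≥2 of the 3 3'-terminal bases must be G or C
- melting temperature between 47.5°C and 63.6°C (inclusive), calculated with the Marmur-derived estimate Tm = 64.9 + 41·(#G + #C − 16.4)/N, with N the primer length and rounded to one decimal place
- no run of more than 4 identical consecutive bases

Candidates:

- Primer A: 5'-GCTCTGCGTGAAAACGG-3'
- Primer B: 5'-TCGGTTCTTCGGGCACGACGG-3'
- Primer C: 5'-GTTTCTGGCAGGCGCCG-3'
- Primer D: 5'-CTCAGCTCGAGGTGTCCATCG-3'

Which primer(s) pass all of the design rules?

Primer A and Primer D.

Primer A (17 nt, A=4 T=3 G=6 C=4): GC 10/17 = 58.8% ✓; 3' end CGG has 3 G/C ✓; Tm = 64.9 + 41·(10 − 16.4)/17 = 49.5°C ✓; longest run = 4 ✓ — passes.
Primer B (21 nt, A=2 T=5 G=8 C=6): GC 14/21 = 66.7%, outside 39.3–62.6% ✗; 3' end CGG has 3 G/C ✓; Tm = 64.9 + 41·(14 − 16.4)/21 = 60.2°C ✓; longest run = 3 ✓ — fails.
Primer C (17 nt, A=1 T=4 G=7 C=5): GC 12/17 = 70.6%, outside 39.3–62.6% ✗; 3' end CCG has 3 G/C ✓; Tm = 64.9 + 41·(12 − 16.4)/17 = 54.3°C ✓; longest run = 3 ✓ — fails.
Primer D (21 nt, A=3 T=5 G=6 C=7): GC 13/21 = 61.9% ✓; 3' end TCG has 2 G/C ✓; Tm = 64.9 + 41·(13 − 16.4)/21 = 58.3°C ✓; longest run = 2 ✓ — passes.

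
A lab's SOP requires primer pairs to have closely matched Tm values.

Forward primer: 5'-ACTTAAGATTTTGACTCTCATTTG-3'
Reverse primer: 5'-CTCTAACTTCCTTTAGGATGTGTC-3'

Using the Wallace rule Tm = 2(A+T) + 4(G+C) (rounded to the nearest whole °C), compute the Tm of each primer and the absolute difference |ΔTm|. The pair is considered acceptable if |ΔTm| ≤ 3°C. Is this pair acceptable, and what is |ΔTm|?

|ΔTm| = 6°C; the pair is not acceptable.

Forward: A=6 T=11 G=3 C=4 → Tm = 2·17 + 4·7 = 62°C.
Reverse: A=4 T=10 G=4 C=6 → Tm = 2·14 + 4·10 = 68°C.
|ΔTm| = |62 − 68| = 6°C, > 3°C.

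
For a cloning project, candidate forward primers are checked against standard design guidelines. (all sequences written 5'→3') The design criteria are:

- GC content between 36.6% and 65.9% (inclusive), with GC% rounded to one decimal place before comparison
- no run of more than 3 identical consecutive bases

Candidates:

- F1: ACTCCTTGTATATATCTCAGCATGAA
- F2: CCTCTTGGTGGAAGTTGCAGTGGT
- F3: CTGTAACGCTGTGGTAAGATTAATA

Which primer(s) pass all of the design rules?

F2 only.

F1 (26 nt, A=8 T=9 G=3 C=6): GC 9/26 = 34.6%, outside 36.6–65.9% ✗; longest run = 2 ✓ — fails.
F2 (24 nt, A=3 T=8 G=9 C=4): GC 13/24 = 54.2% ✓; longest run = 2 ✓ — passes.
F3 (25 nt, A=8 T=8 G=6 C=3): GC 9/25 = 36.0%, outside 36.6–65.9% ✗; longest run = 2 ✓ — fails.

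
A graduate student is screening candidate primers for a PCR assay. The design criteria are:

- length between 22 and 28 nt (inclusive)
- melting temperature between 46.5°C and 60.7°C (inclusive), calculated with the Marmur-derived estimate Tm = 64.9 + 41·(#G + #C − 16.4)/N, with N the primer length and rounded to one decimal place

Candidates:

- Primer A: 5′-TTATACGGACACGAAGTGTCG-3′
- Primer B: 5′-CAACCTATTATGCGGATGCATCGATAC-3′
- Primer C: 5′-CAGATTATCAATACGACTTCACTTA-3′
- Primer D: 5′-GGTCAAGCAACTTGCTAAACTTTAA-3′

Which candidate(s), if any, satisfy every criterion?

Primer B, Primer C and Primer D.

Primer A (21 nt, A=6 T=5 G=6 C=4): length 21, outside 22–28 ✗; Tm = 64.9 + 41·(10 − 16.4)/21 = 52.4°C ✓ — fails.
Primer B (27 nt, A=8 T=7 G=5 C=7): length 27 ✓; Tm = 64.9 + 41·(12 − 16.4)/27 = 58.2°C ✓ — passes.
Primer C (25 nt, A=9 T=8 G=2 C=6): length 25 ✓; Tm = 64.9 + 41·(8 − 16.4)/25 = 51.1°C ✓ — passes.
Primer D (25 nt, A=9 T=7 G=4 C=5): length 25 ✓; Tm = 64.9 + 41·(9 − 16.4)/25 = 52.8°C ✓ — passes.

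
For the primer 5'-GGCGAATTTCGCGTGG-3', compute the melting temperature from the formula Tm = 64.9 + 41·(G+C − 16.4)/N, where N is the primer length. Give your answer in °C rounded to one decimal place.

Base counts: A=2, T=4, G=7, C=3; G+C = 10, N = 16.
Tm = 64.9 + 41·(10 − 16.4)/16 = 64.9 + -262.40/16 = 48.5°C.

48.5°C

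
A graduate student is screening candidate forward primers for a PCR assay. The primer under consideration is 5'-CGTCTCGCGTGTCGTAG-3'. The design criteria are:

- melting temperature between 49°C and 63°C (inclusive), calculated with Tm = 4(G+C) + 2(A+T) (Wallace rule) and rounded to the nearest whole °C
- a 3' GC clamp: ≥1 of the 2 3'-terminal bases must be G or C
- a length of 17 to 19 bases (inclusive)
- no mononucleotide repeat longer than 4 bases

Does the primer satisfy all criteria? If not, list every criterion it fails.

Meets all criteria.

Base counts: A=1, T=5, G=6, C=5 (length 17).
Tm: Tm = 2·6 + 4·11 = 56°C ✓
GC clamp: 3' end AG has 1 G/C ✓
length: length 17 ✓
homopolymer run: longest run = 1 ✓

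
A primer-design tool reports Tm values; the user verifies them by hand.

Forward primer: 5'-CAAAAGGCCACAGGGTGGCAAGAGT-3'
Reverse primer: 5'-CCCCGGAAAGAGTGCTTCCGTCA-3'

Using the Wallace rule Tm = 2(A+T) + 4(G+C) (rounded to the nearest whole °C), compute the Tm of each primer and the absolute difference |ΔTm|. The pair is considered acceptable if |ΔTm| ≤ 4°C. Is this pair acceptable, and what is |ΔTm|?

Forward: A=9 T=2 G=9 C=5 → Tm = 2·11 + 4·14 = 78°C.
Reverse: A=5 T=4 G=6 C=8 → Tm = 2·9 + 4·14 = 74°C.
|ΔTm| = |78 − 74| = 4°C, ≤ 4°C.

|ΔTm| = 4°C; the pair is acceptable.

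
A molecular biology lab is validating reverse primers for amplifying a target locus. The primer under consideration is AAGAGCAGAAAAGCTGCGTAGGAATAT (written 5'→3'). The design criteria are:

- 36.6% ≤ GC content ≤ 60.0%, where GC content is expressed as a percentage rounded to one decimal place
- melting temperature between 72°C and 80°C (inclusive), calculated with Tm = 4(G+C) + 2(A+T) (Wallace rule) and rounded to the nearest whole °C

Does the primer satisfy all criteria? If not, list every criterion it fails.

Meets all criteria.

Base counts: A=12, T=4, G=8, C=3 (length 27).
GC content: GC 11/27 = 40.7% ✓
Tm: Tm = 2·16 + 4·11 = 76°C ✓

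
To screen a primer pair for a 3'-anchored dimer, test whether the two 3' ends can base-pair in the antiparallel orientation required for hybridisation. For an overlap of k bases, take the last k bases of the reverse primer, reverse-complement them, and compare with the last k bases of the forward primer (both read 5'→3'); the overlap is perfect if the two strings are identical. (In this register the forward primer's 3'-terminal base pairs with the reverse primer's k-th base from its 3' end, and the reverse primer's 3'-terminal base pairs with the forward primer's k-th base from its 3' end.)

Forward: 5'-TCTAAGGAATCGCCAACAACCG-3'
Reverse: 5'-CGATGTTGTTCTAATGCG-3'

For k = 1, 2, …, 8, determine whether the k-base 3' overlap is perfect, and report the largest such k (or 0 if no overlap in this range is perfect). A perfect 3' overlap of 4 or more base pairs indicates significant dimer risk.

Longest perfect overlap: 2 complementary base pairs; below the dimer-risk threshold (threshold 4).

Last 8 bases (5'→3') — forward …AACAACCG, reverse …CTAATGCG.
Reverse complement of the reverse primer's last 8 bases: CGCATTAG; its first k bases are the reverse complement of the reverse primer's last k bases, so a perfect k-base overlap needs the forward primer's last k bases to equal them.
Comparing (forward last k vs required): k=1: G vs C ✗; k=2: CG vs CG ✓; k=3: CCG vs CGC ✗; k=4: ACCG vs CGCA ✗; k=5: AACCG vs CGCAT ✗; k=6: CAACCG vs CGCATT ✗; k=7: ACAACCG vs CGCATTA ✗; k=8: AACAACCG vs CGCATTAG ✗.
Only k = 2 is perfect, so the longest perfect 3' overlap is 2.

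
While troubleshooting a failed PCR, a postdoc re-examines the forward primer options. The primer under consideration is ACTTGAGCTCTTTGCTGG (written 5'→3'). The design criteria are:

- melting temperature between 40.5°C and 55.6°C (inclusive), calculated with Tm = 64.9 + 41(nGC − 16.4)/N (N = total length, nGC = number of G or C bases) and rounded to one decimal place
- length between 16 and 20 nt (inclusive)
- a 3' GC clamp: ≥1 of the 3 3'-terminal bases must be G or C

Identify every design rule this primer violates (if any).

Base counts: A=2, T=7, G=5, C=4 (length 18).
Tm: Tm = 64.9 + 41·(9 − 16.4)/18 = 48.0°C ✓
length: length 18 ✓
GC clamp: 3' end TGG has 2 G/C ✓

Meets all criteria.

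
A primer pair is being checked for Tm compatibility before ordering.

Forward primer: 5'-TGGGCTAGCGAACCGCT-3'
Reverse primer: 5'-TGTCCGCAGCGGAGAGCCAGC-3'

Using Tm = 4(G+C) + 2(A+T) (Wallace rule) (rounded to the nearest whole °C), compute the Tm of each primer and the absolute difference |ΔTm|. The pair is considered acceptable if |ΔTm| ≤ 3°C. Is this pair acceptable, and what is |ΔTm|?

|ΔTm| = 16°C; the pair is not acceptable.

Forward: A=3 T=3 G=6 C=5 → Tm = 2·6 + 4·11 = 56°C.
Reverse: A=4 T=2 G=8 C=7 → Tm = 2·6 + 4·15 = 72°C.
|ΔTm| = |56 − 72| = 16°C, > 3°C.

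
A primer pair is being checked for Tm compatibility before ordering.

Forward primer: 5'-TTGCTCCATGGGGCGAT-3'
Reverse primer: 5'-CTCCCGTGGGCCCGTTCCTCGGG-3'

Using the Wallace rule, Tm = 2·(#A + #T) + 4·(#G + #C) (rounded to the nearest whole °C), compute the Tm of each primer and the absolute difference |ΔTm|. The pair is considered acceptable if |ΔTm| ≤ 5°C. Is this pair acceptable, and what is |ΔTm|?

Forward: A=2 T=5 G=6 C=4 → Tm = 2·7 + 4·10 = 54°C.
Reverse: A=0 T=5 G=8 C=10 → Tm = 2·5 + 4·18 = 82°C.
|ΔTm| = |54 − 82| = 28°C, > 5°C.

|ΔTm| = 28°C; the pair is not acceptable.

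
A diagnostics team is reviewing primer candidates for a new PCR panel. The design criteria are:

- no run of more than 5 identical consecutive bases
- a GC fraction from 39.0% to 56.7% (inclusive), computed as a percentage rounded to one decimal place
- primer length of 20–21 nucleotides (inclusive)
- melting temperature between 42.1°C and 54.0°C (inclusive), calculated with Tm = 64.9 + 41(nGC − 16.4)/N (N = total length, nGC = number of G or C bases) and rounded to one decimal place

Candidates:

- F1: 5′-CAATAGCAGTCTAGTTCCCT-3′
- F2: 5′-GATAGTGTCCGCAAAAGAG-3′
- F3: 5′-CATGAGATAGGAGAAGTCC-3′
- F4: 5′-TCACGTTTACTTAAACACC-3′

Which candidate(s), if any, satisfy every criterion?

F1 only.

F1 (20 nt, A=5 T=6 G=3 C=6): longest run = 3 ✓; GC 9/20 = 45.0% ✓; length 20 ✓; Tm = 64.9 + 41·(9 − 16.4)/20 = 49.7°C ✓ — passes.
F2 (19 nt, A=7 T=3 G=6 C=3): longest run = 4 ✓; GC 9/19 = 47.4% ✓; length 19, outside 20–21 ✗; Tm = 64.9 + 41·(9 − 16.4)/19 = 48.9°C ✓ — fails.
F3 (19 nt, A=7 T=3 G=6 C=3): longest run = 2 ✓; GC 9/19 = 47.4% ✓; length 19, outside 20–21 ✗; Tm = 64.9 + 41·(9 − 16.4)/19 = 48.9°C ✓ — fails.
F4 (19 nt, A=6 T=6 G=1 C=6): longest run = 3 ✓; GC 7/19 = 36.8%, outside 39.0–56.7% ✗; length 19, outside 20–21 ✗; Tm = 64.9 + 41·(7 − 16.4)/19 = 44.6°C ✓ — fails.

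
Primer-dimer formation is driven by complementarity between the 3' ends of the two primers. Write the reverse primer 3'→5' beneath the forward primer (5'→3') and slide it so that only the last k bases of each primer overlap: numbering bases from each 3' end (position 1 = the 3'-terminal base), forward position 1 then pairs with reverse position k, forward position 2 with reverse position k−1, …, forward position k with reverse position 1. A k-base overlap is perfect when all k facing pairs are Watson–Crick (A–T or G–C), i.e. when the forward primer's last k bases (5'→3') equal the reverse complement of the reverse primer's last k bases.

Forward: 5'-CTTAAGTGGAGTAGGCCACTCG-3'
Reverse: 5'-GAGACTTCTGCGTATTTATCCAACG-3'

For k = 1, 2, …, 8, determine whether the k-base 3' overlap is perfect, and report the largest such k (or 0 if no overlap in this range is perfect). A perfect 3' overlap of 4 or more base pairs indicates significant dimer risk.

Last 8 bases (5'→3') — forward …GCCACTCG, reverse …ATCCAACG.
Reverse complement of the reverse primer's last 8 bases: CGTTGGAT; its first k bases are the reverse complement of the reverse primer's last k bases, so a perfect k-base overlap needs the forward primer's last k bases to equal them.
Comparing (forward last k vs required): k=1: G vs C ✗; k=2: CG vs CG ✓; k=3: TCG vs CGT ✗; k=4: CTCG vs CGTT ✗; k=5: ACTCG vs CGTTG ✗; k=6: CACTCG vs CGTTGG ✗; k=7: CCACTCG vs CGTTGGA ✗; k=8: GCCACTCG vs CGTTGGAT ✗.
Only k = 2 is perfect, so the longest perfect 3' overlap is 2.

Longest perfect overlap: 2 complementary base pairs; below the dimer-risk threshold (threshold 4).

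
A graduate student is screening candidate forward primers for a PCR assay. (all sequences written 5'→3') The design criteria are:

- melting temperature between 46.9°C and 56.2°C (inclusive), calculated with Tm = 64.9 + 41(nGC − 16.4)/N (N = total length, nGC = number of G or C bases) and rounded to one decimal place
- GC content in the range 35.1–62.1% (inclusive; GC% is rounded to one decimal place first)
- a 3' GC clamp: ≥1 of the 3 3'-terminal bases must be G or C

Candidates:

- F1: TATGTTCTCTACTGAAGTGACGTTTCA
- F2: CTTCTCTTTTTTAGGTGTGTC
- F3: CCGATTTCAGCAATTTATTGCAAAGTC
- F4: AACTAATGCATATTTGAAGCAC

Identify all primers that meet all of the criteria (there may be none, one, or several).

F1 (27 nt, A=6 T=11 G=5 C=5): Tm = 64.9 + 41·(10 − 16.4)/27 = 55.2°C ✓; GC 10/27 = 37.0% ✓; 3' end TCA has 1 G/C ✓ — passes.
F2 (21 nt, A=1 T=12 G=4 C=4): Tm = 64.9 + 41·(8 − 16.4)/21 = 48.5°C ✓; GC 8/21 = 38.1% ✓; 3' end GTC has 2 G/C ✓ — passes.
F3 (27 nt, A=8 T=9 G=4 C=6): Tm = 64.9 + 41·(10 − 16.4)/27 = 55.2°C ✓; GC 10/27 = 37.0% ✓; 3' end GTC has 2 G/C ✓ — passes.
F4 (22 nt, A=9 T=6 G=3 C=4): Tm = 64.9 + 41·(7 − 16.4)/22 = 47.4°C ✓; GC 7/22 = 31.8%, outside 35.1–62.1% ✗; 3' end CAC has 2 G/C ✓ — fails.

F1, F2 and F3.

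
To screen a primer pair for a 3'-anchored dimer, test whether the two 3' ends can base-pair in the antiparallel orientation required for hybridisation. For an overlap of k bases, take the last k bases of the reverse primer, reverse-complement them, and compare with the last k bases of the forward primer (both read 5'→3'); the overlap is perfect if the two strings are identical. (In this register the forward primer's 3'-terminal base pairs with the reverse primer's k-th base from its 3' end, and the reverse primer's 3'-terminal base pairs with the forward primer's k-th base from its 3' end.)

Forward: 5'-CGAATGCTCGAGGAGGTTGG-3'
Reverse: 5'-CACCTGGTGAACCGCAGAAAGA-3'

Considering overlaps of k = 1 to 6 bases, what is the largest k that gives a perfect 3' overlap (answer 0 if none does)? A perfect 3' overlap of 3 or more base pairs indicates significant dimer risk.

Last 6 bases (5'→3') — forward …GGTTGG, reverse …GAAAGA.
Reverse complement of the reverse primer's last 6 bases: TCTTTC; its first k bases are the reverse complement of the reverse primer's last k bases, so a perfect k-base overlap needs the forward primer's last k bases to equal them.
Comparing (forward last k vs required): k=1: G vs T ✗; k=2: GG vs TC ✗; k=3: TGG vs TCT ✗; k=4: TTGG vs TCTT ✗; k=5: GTTGG vs TCTTT ✗; k=6: GGTTGG vs TCTTTC ✗.
No overlap length from 1 to 6 is perfect, so the longest perfect 3' overlap is 0.

Longest perfect overlap: 0 complementary base pairs; below the dimer-risk threshold (threshold 3).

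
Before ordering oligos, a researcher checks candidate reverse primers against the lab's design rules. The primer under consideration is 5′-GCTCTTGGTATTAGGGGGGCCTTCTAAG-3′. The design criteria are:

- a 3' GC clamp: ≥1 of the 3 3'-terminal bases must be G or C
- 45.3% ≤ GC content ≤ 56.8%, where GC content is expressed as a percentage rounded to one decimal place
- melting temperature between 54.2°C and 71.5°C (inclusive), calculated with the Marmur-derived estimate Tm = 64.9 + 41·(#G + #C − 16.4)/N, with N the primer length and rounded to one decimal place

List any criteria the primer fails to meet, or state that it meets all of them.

Meets all criteria.

Base counts: A=4, T=9, G=10, C=5 (length 28).
GC clamp: 3' end AAG has 1 G/C ✓
GC content: GC 15/28 = 53.6% ✓
Tm: Tm = 64.9 + 41·(15 − 16.4)/28 = 62.9°C ✓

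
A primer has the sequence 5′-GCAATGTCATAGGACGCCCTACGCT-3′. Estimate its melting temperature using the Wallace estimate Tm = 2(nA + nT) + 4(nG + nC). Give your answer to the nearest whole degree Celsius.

Base counts: A=6, T=5, G=6, C=8 (length 25).
Tm = 2·(6+5) + 4·(6+8) = 2·11 + 4·14 = 22 + 56 = 78°C.

78°C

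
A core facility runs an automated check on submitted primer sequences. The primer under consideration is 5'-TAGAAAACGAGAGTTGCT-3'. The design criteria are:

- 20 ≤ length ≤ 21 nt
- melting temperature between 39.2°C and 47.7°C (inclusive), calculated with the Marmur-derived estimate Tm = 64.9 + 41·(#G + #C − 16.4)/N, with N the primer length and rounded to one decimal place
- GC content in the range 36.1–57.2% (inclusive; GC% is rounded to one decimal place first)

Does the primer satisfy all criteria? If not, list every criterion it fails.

Fails: length.

Base counts: A=7, T=4, G=5, C=2 (length 18).
length: length 18, outside 20–21 ✗
Tm: Tm = 64.9 + 41·(7 − 16.4)/18 = 43.5°C ✓
GC content: GC 7/18 = 38.9% ✓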